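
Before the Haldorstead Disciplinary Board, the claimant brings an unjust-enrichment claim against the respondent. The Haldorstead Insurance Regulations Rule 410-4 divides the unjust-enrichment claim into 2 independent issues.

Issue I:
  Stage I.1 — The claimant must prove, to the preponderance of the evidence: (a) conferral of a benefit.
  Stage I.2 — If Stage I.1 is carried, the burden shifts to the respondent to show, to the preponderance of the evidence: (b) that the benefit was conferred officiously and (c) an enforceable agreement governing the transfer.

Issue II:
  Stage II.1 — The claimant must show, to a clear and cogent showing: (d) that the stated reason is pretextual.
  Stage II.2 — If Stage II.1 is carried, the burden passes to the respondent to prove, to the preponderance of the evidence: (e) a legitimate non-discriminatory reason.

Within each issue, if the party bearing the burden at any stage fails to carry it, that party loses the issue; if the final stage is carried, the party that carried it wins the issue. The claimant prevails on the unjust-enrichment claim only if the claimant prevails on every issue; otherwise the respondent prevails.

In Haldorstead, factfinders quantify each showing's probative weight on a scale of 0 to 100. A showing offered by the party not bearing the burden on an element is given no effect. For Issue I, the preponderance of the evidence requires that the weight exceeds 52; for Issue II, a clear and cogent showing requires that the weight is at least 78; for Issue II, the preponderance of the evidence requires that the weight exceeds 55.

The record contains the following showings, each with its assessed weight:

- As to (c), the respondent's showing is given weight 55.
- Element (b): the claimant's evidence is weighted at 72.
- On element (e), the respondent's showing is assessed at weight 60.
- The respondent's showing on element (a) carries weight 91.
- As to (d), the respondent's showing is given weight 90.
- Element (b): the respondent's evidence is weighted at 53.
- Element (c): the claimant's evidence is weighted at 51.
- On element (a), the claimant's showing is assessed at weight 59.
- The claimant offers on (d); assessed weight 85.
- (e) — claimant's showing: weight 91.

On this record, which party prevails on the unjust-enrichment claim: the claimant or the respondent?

— Issue I —
At Stage I.1 the claimant must meet the preponderance of the evidence (weight exceeds 52): on (a) the weight is 59 (the respondent's 91 is given no effect), which does exceed 52, so (a) meets the standard.
  Stage I.1 is satisfied; the onus moves to the respondent.
At Stage I.2 the respondent must meet the preponderance of the evidence (weight exceeds 52): on (b) the weight is 53 (the claimant's 72 is given no effect), which does exceed 52, so (b) meets the standard; on (c) the weight is 55 (the claimant's 51 is given no effect), > 52, so (c) meets the standard.
  All elements met at the final stage.
All stages carried — the respondent prevails on this issue.
— Issue II —
At Stage II.1 the claimant must meet a clear and cogent showing (weight is at least 78): on (d) the weight is 85 (the respondent's 90 is given no effect), ≥ 78, so (d) meets the standard.
  All elements met. The burden passes to the respondent.
At Stage II.2 the respondent must meet the preponderance of the evidence (weight exceeds 55): on (e) the weight is 60 (the claimant's 91 is given no effect), > 55, so (e) meets the standard.
  All elements met at the final stage.
With every stage satisfied, the respondent prevails on this issue.
Per-issue: Issue I → respondent; Issue II → respondent. The claimant must prevail on every issue; overall, the respondent prevails.

respondent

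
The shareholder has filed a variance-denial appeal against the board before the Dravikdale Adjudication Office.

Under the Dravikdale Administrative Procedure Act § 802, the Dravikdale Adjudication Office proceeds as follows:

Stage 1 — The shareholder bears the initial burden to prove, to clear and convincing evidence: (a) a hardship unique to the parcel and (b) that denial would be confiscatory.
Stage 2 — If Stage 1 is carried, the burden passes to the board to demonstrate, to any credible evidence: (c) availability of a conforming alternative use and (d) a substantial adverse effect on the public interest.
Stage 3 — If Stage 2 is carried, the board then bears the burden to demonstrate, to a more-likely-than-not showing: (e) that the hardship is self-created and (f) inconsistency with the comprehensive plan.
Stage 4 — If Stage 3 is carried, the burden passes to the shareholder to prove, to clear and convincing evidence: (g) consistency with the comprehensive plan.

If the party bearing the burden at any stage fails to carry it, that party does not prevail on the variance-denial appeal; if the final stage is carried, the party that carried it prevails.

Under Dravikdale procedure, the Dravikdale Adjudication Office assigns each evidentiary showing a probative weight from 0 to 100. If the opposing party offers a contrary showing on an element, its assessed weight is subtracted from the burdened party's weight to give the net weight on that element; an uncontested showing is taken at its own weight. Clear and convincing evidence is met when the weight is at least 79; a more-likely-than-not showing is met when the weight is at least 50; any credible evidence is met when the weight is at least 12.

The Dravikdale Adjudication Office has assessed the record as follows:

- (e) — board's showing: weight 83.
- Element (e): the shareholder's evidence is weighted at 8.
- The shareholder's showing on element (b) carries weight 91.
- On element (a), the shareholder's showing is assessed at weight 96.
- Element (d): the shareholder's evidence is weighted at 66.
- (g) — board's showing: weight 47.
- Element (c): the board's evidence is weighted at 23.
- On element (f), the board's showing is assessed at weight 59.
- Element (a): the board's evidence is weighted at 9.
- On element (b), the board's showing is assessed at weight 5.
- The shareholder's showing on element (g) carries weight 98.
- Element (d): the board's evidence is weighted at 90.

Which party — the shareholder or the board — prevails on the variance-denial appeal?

board

Stage 1 (shareholder, clear and convincing evidence, weight is at least 79): (a) net 96−9=87 ≥ 79 — meets; (b) net 91−5=86 ≥ 79 — meets.
  Stage 1 is satisfied; the onus moves to the board.
Stage 2 (board, any credible evidence, weight is at least 12): (c) 23 ≥ 12 — meets; (d) net 90−66=24 ≥ 12 — meets.
  All elements met. The board retains the burden for Stage 3.
Stage 3 (board, a more-likely-than-not showing, weight is at least 50): (e) net 83−8=75 ≥ 50 — meets; (f) 59 ≥ 50 — meets.
  Stage 3 carried; the burden shifts to the shareholder.
Stage 4 (shareholder, clear and convincing evidence, weight is at least 79): (g) net 98−47=51 < 79 — fails.
  The shareholder does not carry Stage 4.
The board prevails.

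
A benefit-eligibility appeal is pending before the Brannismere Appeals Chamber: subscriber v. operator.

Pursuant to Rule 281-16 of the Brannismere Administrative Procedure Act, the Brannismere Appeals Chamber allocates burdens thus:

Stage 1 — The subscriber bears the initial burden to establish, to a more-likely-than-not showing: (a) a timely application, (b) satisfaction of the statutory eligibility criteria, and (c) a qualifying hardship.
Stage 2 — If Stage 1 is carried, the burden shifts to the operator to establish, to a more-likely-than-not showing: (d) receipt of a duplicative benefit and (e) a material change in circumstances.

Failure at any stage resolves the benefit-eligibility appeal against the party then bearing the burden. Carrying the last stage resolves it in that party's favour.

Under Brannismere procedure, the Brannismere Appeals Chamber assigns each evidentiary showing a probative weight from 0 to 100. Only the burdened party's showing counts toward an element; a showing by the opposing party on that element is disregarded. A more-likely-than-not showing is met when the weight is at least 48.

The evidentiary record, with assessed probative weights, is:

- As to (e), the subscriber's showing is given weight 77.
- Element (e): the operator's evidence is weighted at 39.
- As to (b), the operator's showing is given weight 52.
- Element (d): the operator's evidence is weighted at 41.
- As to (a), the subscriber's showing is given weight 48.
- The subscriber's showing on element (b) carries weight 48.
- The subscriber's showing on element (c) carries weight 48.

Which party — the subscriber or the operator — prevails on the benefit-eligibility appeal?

At Stage 1 the subscriber must meet a more-likely-than-not showing (weight is at least 48): on (a) the weight is 48, which does reach 48, so (a) meets the standard; on (b) the weight is 48 (the operator's 52 is given no effect), ≥ 48, so (b) meets the standard; on (c) the weight is 48, ≥ 48, so (c) meets the standard.
  Stage 1 carried; the burden shifts to the operator.
At Stage 2 the operator must meet a more-likely-than-not showing (weight is at least 48): on (d) the weight is 41, < 48, so (d) does not meet the standard; on (e) the weight is 39 (the subscriber's 77 is given no effect), < 48, so (e) does not meet the standard.
  The operator does not carry Stage 2.
So the subscriber prevails.

subscriber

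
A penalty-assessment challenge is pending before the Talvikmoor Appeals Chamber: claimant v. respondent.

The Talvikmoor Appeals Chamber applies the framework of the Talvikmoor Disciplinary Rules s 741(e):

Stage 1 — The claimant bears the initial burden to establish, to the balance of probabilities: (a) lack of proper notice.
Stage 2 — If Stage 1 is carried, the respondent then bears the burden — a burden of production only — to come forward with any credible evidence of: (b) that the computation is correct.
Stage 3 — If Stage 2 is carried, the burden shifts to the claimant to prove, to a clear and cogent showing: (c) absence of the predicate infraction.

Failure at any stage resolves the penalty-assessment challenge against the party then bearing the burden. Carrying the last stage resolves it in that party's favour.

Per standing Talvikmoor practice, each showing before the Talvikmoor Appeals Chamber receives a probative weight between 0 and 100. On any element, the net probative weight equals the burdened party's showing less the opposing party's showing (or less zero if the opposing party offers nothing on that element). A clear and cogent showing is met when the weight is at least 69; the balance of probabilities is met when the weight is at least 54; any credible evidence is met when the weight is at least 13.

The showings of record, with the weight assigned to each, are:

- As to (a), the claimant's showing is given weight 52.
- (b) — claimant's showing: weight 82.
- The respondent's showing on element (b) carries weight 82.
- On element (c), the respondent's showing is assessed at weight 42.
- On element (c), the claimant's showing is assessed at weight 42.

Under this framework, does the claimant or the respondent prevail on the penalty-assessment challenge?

At Stage 1 the claimant must meet the balance of probabilities (weight is at least 54): on (a) the weight is 52, < 54, so (a) does not meet the standard.
  Stage 1 not carried; the claimant fails its burden.
The respondent prevails.

respondent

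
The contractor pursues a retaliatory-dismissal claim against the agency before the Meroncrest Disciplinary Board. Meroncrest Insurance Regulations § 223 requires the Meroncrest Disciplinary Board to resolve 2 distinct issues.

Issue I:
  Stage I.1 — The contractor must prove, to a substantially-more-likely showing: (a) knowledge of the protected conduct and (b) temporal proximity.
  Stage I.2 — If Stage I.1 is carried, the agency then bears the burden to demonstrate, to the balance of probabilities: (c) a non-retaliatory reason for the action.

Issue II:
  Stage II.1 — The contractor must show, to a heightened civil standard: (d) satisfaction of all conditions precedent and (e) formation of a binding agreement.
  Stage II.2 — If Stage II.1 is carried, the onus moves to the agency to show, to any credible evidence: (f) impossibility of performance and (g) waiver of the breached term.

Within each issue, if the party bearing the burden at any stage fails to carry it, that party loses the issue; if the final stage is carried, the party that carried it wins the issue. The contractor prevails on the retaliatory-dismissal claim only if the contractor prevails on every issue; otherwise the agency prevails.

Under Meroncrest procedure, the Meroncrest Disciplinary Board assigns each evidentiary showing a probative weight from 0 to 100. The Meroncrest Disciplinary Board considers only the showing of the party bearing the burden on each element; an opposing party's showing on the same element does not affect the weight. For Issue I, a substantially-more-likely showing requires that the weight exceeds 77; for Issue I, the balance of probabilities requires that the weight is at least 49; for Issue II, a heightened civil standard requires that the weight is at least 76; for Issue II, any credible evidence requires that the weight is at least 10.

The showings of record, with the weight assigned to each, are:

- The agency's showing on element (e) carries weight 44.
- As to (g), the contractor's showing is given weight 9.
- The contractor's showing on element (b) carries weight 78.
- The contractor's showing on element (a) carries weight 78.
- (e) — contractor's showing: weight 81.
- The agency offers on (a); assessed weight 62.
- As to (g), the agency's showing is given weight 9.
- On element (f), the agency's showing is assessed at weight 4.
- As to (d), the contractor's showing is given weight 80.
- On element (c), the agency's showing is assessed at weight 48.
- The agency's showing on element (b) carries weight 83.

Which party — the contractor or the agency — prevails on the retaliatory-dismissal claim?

— Issue I —
Stage I.1 (contractor, a substantially-more-likely showing, weight exceeds 77): (a) 78 (agency's 62 disregarded) > 77 — meets; (b) 78 (agency's 83 disregarded) > 77 — meets.
  Stage I.1 carried; the burden shifts to the agency.
Stage I.2 (agency, the balance of probabilities, weight is at least 49): (c) 48 < 49 — fails.
  Not every element is met, so the agency fails to carry Stage I.2.
So the contractor prevails on this issue.
— Issue II —
Stage II.1 — burden on contractor; standard: a heightened civil standard (weight is at least 76).
    (d): 80 ≥ 76 [met]
    (e): 81 (agency's 44 disregarded) ≥ 76 [met]
  The contractor carries Stage II.1; the agency now bears the burden.
Stage II.2 — burden on agency; standard: any credible evidence (weight is at least 10).
    (f): 4 < 10 [not met]
    (g): 9 (contractor's 9 disregarded) < 10 [not met]
  Not every element is met, so the agency fails to carry Stage II.2.
The contractor prevails on this issue.
Per-issue: Issue I → contractor; Issue II → contractor. The contractor must prevail on every issue; overall, the contractor prevails.

contractor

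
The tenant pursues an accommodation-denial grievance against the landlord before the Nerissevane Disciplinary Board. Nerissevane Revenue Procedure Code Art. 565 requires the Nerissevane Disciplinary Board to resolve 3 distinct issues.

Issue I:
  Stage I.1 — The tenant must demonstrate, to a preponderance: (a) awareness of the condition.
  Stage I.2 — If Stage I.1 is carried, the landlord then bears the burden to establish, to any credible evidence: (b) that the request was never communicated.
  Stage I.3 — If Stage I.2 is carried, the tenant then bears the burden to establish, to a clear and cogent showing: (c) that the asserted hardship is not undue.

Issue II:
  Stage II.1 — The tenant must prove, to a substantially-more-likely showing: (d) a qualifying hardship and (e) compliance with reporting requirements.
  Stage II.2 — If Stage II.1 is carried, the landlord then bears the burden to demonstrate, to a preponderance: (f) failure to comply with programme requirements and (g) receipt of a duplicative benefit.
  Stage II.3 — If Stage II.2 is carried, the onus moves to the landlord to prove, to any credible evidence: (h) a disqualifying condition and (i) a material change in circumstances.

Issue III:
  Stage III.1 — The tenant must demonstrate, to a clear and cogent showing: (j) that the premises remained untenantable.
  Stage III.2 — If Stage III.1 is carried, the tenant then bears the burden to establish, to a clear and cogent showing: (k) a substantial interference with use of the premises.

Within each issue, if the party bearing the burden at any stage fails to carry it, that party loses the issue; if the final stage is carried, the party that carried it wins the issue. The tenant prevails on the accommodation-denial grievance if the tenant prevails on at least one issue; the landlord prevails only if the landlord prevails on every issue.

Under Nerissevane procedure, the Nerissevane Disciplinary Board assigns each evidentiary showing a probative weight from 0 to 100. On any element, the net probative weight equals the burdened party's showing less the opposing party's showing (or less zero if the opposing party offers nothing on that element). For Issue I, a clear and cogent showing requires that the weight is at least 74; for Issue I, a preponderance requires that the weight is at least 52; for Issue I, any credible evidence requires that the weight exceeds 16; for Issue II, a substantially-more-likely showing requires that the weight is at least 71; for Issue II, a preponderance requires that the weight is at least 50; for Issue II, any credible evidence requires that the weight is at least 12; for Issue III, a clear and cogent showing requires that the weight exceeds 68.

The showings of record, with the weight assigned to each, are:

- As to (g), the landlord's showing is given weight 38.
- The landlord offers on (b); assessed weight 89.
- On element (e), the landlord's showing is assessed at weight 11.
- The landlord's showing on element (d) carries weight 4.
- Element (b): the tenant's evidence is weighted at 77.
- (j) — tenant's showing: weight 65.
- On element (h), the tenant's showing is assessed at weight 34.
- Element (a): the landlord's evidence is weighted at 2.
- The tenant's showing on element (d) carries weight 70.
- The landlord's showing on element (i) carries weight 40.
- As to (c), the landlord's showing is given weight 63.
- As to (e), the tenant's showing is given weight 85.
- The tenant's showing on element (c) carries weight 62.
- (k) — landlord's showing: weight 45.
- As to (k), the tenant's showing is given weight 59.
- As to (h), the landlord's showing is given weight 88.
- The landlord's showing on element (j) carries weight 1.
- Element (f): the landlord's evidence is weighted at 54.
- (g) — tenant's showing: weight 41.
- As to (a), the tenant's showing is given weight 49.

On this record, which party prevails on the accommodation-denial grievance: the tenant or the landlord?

— Issue I —
Stage I.1 (tenant, a preponderance, weight is at least 52): (a) net 49−2=47 < 52 — fails.
  The tenant does not carry Stage I.1.
The landlord prevails on this issue.
— Issue II —
Stage II.1 (tenant, a substantially-more-likely showing, weight is at least 71): (d) net 70−4=66 < 71 — fails; (e) net 85−11=74 ≥ 71 — meets.
  Stage II.1 not carried; the tenant fails its burden.
The analysis ends at Stage II.1; the landlord prevails on this issue.
— Issue III —
Stage III.1 (tenant, a clear and cogent showing, weight exceeds 68): (j) net 65−1=64 ≤ 68 — fails.
  Stage III.1 not carried; the tenant fails its burden.
The landlord prevails on this issue.
Per-issue: Issue I → landlord; Issue II → landlord; Issue III → landlord. The tenant must prevail on at least one issue; overall, the landlord prevails.

landlord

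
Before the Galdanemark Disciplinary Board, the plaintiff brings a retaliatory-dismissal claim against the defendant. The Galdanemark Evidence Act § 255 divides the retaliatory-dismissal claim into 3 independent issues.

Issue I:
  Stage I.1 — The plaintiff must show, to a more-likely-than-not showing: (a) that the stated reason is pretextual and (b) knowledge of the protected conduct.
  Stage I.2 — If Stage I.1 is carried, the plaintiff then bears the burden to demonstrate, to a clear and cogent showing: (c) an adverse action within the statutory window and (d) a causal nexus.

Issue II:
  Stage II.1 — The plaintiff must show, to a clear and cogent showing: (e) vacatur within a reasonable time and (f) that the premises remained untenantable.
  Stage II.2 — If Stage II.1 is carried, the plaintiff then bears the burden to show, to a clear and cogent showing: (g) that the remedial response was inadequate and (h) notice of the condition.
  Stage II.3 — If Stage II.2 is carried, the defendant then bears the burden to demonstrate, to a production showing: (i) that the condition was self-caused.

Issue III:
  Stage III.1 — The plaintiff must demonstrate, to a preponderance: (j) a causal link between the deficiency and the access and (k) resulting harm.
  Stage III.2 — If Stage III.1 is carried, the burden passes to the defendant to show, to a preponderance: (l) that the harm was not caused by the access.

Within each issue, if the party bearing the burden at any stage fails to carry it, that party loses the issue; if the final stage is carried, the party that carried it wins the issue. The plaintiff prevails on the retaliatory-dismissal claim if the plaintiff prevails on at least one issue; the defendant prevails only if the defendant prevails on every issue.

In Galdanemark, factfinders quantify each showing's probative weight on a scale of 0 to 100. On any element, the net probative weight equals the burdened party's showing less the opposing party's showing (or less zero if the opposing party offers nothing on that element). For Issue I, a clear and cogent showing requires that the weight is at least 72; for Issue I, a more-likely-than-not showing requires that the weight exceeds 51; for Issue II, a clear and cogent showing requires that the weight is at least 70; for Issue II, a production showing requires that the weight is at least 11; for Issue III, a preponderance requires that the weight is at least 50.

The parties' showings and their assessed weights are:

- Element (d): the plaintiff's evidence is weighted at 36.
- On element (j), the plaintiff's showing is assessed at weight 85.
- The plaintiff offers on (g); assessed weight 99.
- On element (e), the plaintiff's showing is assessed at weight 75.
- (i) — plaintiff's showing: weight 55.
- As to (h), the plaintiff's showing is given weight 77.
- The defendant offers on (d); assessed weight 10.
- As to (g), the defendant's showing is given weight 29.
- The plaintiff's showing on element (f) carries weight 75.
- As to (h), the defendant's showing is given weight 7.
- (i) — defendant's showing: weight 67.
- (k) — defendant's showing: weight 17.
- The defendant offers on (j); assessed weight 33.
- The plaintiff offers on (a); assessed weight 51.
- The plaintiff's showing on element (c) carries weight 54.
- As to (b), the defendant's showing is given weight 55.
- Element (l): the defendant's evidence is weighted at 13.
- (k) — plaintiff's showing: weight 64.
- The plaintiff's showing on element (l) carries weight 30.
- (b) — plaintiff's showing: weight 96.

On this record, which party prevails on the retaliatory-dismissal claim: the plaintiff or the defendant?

defendant

— Issue I —
Stage I.1 — burden on plaintiff; standard: a more-likely-than-not showing (weight exceeds 51).
    (a): 51 ≤ 51 [not met]
    (b): 96 − 55 = 41 ≤ 51 [not met]
  The plaintiff does not carry Stage I.1.
So the defendant prevails on this issue.
— Issue II —
At Stage II.1 the plaintiff must meet a clear and cogent showing (weight is at least 70): on (e) the weight is 75, ≥ 70, so (e) meets the standard; on (f) the weight is 75, which does reach 70, so (f) meets the standard.
  All elements met. The plaintiff retains the burden for Stage II.2.
At Stage II.2 the plaintiff must meet a clear and cogent showing (weight is at least 70): on (g) the weight is 99 less the opposing 29 gives net 70, ≥ 70, so (g) meets the standard; on (h) the weight is 77 less the opposing 7 gives net 70, which does reach 70, so (h) meets the standard.
  The plaintiff carries Stage II.2; the defendant now bears the burden.
At Stage II.3 the defendant must meet a production showing (weight is at least 11): on (i) the weight is 67 less the opposing 55 gives net 12, which does reach 11, so (i) meets the standard.
  Stage II.3 carried; the final stage is satisfied.
All stages carried — the defendant prevails on this issue.
— Issue III —
At Stage III.1 the plaintiff must meet a preponderance (weight is at least 50): on (j) the weight is 85 less the opposing 33 gives net 52, ≥ 50, so (j) meets the standard; on (k) the weight is 64 less the opposing 17 gives net 47, which does not reach 50, so (k) does not meet the standard.
  The plaintiff does not carry Stage III.1.
So the defendant prevails on this issue.
Per-issue: Issue I → defendant; Issue II → defendant; Issue III → defendant. The plaintiff must prevail on at least one issue; overall, the defendant prevails.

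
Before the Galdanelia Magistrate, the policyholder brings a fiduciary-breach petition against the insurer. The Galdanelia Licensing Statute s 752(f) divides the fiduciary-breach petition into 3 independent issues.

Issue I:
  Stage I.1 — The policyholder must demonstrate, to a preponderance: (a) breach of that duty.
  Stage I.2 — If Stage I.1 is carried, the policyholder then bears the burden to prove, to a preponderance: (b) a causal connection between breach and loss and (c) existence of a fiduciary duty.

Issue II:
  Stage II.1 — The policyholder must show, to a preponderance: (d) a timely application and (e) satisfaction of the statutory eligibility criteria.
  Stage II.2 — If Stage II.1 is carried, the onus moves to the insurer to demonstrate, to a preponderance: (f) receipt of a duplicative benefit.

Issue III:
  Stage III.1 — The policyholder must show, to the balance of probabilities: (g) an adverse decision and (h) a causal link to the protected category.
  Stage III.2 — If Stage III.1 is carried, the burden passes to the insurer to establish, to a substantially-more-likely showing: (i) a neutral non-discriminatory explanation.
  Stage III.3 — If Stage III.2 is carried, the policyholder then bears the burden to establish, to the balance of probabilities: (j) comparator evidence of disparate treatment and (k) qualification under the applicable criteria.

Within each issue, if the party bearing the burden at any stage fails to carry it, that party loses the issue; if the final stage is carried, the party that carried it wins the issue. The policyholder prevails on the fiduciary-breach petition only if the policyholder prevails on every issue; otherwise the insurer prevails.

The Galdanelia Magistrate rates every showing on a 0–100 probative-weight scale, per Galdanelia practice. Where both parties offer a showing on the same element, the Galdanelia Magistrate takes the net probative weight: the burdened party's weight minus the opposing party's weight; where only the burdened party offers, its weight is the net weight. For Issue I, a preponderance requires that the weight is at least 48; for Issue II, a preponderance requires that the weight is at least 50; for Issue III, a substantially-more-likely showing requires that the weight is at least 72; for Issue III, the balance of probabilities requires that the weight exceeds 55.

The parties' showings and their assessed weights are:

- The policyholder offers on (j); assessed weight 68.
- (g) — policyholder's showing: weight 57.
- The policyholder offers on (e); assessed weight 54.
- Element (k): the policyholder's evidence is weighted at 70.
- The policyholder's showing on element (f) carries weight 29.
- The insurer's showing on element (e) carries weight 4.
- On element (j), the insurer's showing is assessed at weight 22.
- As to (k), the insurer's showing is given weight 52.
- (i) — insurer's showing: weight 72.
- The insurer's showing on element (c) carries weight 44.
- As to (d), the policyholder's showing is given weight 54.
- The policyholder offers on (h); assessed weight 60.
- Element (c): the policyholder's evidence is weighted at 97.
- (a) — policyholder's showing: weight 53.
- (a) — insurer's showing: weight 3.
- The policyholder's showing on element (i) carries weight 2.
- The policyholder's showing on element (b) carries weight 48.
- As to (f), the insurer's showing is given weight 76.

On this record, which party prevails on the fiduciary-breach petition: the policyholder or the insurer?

policyholder

— Issue I —
Stage I.1 — burden on policyholder; standard: a preponderance (weight is at least 48).
    (a): 53 − 3 = 50 ≥ 48 [met]
  All elements met. The policyholder retains the burden for Stage I.2.
Stage I.2 — burden on policyholder; standard: a preponderance (weight is at least 48).
    (b): 48 ≥ 48 [met]
    (c): 97 − 44 = 53 ≥ 48 [met]
  The policyholder carries the last stage.
With every stage satisfied, the policyholder prevails on this issue.
— Issue II —
At Stage II.1 the policyholder must meet a preponderance (weight is at least 50): on (d) the weight is 54, which does reach 50, so (d) meets the standard; on (e) the weight is 54 less the opposing 4 gives net 50, which does reach 50, so (e) meets the standard.
  Stage II.1 is satisfied; the onus moves to the insurer.
At Stage II.2 the insurer must meet a preponderance (weight is at least 50): on (f) the weight is 76 less the opposing 29 gives net 47, < 50, so (f) does not meet the standard.
  The insurer does not carry Stage II.2.
So the policyholder prevails on this issue.
— Issue III —
At Stage III.1 the policyholder must meet the balance of probabilities (weight exceeds 55): on (g) the weight is 57, > 55, so (g) meets the standard; on (h) the weight is 60, > 55, so (h) meets the standard.
  All elements met. The burden passes to the insurer.
At Stage III.2 the insurer must meet a substantially-more-likely showing (weight is at least 72): on (i) the weight is 72 less the opposing 2 gives net 70, < 72, so (i) does not meet the standard.
  The insurer does not carry Stage III.2.
The policyholder prevails on this issue.
Per-issue: Issue I → policyholder; Issue II → policyholder; Issue III → policyholder. The policyholder must prevail on every issue; overall, the policyholder prevails.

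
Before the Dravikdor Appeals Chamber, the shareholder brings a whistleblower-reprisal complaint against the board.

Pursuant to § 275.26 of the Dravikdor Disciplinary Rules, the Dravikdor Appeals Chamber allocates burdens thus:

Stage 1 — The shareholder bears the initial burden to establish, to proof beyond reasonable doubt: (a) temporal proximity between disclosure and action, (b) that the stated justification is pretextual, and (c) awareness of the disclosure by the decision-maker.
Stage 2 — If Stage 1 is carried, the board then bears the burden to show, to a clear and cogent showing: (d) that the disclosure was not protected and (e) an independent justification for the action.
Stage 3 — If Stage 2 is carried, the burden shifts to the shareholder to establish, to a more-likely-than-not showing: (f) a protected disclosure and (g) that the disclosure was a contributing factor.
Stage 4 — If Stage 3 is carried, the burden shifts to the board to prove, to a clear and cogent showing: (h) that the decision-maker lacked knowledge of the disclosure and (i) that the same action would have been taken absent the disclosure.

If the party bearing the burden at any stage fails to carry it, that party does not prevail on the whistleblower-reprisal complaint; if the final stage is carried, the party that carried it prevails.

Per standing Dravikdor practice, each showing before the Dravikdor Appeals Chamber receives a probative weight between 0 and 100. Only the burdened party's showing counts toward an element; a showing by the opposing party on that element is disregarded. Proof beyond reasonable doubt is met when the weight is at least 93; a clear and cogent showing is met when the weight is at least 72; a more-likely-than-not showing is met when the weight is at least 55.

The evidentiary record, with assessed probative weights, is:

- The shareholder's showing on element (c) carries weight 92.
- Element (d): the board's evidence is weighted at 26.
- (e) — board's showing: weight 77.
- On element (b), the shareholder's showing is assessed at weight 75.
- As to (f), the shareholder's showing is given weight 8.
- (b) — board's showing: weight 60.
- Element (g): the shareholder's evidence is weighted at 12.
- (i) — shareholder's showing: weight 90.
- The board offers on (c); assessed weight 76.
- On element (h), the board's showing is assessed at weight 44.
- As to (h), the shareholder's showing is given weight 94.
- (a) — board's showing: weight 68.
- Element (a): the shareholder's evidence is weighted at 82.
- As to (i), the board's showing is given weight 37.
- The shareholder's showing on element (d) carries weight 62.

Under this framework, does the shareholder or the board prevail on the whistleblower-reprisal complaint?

board

Stage 1 (shareholder, proof beyond reasonable doubt, weight is at least 93): (a) 82 (board's 68 disregarded) < 93 — fails; (b) 75 (board's 60 disregarded) < 93 — fails; (c) 92 (board's 76 disregarded) < 93 — fails.
  The shareholder does not carry Stage 1.
The board prevails.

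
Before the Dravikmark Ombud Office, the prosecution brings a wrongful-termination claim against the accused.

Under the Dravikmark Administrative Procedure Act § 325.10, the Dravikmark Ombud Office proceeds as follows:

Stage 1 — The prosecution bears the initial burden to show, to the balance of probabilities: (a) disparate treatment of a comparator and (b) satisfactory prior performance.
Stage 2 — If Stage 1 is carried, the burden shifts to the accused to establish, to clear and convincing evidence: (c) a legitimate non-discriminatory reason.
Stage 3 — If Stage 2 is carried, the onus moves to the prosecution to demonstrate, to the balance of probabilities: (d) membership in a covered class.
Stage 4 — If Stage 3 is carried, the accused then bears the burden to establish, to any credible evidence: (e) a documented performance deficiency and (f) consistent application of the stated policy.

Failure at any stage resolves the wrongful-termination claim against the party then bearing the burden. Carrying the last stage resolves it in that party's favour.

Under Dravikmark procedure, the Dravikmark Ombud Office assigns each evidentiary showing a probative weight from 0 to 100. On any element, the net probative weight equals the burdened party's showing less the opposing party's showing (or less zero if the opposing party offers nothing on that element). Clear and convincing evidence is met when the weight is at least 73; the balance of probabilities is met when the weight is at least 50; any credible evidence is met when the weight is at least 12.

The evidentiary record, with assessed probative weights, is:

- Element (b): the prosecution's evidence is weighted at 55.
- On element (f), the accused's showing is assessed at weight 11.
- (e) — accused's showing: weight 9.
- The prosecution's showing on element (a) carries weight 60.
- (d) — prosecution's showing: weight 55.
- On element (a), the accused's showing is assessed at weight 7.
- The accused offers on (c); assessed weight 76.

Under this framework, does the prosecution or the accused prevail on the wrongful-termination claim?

prosecution

Stage 1 (prosecution, the balance of probabilities, weight is at least 50): (a) net 60−7=53 ≥ 50 — meets; (b) 55 ≥ 50 — meets.
  Stage 1 carried; the burden shifts to the accused.
Stage 2 (accused, clear and convincing evidence, weight is at least 73): (c) 76 ≥ 73 — meets.
  Stage 2 carried; the burden shifts to the prosecution.
Stage 3 (prosecution, the balance of probabilities, weight is at least 50): (d) 55 ≥ 50 — meets.
  All elements met. The burden passes to the accused.
Stage 4 (accused, any credible evidence, weight is at least 12): (e) 9 < 12 — fails; (f) 11 < 12 — fails.
  The accused does not carry Stage 4.
The prosecution prevails.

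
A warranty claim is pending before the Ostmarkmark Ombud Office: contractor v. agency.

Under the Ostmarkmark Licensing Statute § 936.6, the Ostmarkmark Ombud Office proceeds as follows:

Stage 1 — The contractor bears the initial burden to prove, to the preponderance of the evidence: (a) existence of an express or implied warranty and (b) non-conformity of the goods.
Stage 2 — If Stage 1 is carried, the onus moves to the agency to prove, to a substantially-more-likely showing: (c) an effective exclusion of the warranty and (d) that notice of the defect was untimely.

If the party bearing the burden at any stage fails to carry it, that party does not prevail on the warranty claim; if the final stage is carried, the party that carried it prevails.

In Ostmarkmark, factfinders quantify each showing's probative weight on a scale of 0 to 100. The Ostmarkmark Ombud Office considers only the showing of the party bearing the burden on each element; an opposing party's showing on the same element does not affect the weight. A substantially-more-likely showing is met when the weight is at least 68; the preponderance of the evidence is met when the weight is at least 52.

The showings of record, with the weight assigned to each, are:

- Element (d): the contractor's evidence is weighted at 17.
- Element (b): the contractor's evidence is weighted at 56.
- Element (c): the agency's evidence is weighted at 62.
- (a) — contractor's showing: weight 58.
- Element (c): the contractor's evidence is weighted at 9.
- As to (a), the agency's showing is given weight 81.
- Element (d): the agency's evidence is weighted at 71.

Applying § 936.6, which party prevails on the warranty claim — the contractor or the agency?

contractor

At Stage 1 the contractor must meet the preponderance of the evidence (weight is at least 52): on (a) the weight is 58 (the agency's 81 is given no effect), ≥ 52, so (a) meets the standard; on (b) the weight is 56, ≥ 52, so (b) meets the standard.
  Stage 1 carried; the burden shifts to the agency.
At Stage 2 the agency must meet a substantially-more-likely showing (weight is at least 68): on (c) the weight is 62 (the contractor's 9 is given no effect), which does not reach 68, so (c) does not meet the standard; on (d) the weight is 71 (the contractor's 17 is given no effect), which does reach 68, so (d) meets the standard.
  Stage 2 not carried; the agency fails its burden.
The analysis ends at Stage 2; the contractor prevails.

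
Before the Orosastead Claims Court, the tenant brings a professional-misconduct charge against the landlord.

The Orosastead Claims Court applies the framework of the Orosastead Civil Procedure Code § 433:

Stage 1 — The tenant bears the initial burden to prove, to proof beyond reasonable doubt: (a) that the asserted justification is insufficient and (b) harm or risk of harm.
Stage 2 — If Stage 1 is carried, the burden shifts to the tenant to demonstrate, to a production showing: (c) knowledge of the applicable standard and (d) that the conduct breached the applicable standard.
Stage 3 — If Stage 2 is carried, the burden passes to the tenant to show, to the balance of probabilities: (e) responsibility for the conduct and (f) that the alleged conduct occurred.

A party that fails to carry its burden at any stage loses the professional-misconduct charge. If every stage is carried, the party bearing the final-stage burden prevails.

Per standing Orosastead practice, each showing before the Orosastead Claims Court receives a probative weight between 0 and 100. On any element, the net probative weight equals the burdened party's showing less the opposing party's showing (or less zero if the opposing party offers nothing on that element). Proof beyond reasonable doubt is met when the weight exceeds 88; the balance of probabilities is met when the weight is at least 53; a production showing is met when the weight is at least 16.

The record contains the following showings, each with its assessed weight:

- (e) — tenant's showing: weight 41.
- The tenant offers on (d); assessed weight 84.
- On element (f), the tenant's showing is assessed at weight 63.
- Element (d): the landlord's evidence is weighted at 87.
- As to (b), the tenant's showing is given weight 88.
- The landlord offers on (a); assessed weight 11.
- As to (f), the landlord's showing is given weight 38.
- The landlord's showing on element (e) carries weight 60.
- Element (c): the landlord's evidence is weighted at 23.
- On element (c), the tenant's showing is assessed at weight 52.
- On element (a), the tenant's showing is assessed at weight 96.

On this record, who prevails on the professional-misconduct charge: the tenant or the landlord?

At Stage 1 the tenant must meet proof beyond reasonable doubt (weight exceeds 88): on (a) the weight is 96 less the opposing 11 gives net 85, ≤ 88, so (a) does not meet the standard; on (b) the weight is 88, which does not exceed 88, so (b) does not meet the standard.
  Stage 1 not carried; the tenant fails its burden.
The landlord prevails.

landlord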